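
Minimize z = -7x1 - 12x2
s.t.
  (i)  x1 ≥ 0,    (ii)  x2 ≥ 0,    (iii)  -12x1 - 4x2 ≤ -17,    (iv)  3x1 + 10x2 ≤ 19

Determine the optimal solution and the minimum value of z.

x1 = 19/3, x2 = 0, minimum z = -133/3

Vertices and z = -7x1 - 12x2:
  (17/12, 0) → z = -119/12
  (19/3, 0) → z = -133/3
  (47/54, 59/36) → z = -1391/54

The optimum lies where x2 = 0 and 3x1 + 10x2 = 19.
Solving simultaneously gives x1 = 19/3, x2 = 0.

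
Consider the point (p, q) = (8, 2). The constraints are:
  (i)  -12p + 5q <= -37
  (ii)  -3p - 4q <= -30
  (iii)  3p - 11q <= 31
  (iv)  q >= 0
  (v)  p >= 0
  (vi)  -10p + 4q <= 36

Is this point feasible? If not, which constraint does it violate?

feasible

(i): -86 ≤ -37 ✓
(ii): -32 ≤ -30 ✓
(iii): 2 ≤ 31 ✓
(iv): 2 ≥ 0 ✓
(v): 8 ≥ 0 ✓
(vi): -72 ≤ 36 ✓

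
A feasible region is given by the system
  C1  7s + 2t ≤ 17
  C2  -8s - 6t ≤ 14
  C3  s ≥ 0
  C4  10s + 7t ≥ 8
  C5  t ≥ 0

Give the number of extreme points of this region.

Of the 10 pairwise boundary intersections, those satisfying every inequality are:
  (0, 17/2)
  (17/7, 0)
  (0, 8/7)
  (4/5, 0)

4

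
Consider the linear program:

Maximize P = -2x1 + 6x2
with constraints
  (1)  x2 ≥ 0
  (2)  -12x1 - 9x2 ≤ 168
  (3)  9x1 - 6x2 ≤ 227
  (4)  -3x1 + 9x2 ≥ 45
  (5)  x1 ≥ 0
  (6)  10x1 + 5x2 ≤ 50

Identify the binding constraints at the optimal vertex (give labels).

(5) and (6)

Feasible corners and P = -2x1 + 6x2:
  (0, 5) → P = 30
  (15/7, 40/7) → P = 30
  (0, 10) → P = 60

The maximum is at (0, 10). Substituting into each constraint, equality holds for (5) and (6); the remaining constraints have slack.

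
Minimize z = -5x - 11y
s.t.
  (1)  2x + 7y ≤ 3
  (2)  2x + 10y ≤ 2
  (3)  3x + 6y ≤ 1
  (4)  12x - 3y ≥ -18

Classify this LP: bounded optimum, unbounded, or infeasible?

bounded optimum

Vertices and z = -5x - 11y:
  (-1/9, 2/9) → z = -17/9
  (-29/21, 10/21) → z = 5/3
The feasible region has finitely many vertices and no improving ray; the minimum is -17/9 at (-1/9, 2/9).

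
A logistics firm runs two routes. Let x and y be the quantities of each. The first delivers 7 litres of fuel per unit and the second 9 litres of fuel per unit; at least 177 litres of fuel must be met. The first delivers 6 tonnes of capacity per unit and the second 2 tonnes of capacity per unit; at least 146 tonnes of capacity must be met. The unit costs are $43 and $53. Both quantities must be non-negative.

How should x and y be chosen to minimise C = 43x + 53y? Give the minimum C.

x = 24, y = 1, minimum C = 1085

The feasible region is unbounded (it extends along (0, 1), (1, 0)), but C strictly increases along every unbounded feasible direction, so there is no improving ray and the minimum is attained at a vertex.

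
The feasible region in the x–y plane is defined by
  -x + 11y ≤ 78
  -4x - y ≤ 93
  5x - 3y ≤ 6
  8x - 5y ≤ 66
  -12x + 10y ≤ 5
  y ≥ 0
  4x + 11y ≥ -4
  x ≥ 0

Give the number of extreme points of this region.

Pairwise boundary intersections that survive every other constraint:
  (75/14, 97/14)
  (6/5, 0)
  (0, 1/2)
  (0, 0)

4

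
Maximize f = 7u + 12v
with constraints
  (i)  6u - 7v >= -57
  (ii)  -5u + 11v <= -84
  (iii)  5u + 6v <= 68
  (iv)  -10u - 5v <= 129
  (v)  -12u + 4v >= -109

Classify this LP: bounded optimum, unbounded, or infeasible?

Corner points and f = 7u + 12v:
  (-37/5, -11) → f = -919/5
  (863/112, -463/112) → f = 485/112
  (29/100, -1319/50) → f = -31453/100
The feasible region has finitely many vertices and no improving ray; the maximum is 485/112 at (863/112, -463/112).

bounded optimum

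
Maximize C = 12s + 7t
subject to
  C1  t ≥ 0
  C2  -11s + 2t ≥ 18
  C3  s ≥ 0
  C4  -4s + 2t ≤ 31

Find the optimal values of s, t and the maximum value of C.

Feasible corners and C = 12s + 7t:
  (0, 9) → C = 63
  (13/7, 269/14) → C = 2195/14
  (0, 31/2) → C = 217/2

At the optimal vertex, -11s + 2t = 18 and -4s + 2t = 31.
Solving simultaneously gives s = 13/7, t = 269/14.

s = 13/7, t = 269/14, maximum C = 2195/14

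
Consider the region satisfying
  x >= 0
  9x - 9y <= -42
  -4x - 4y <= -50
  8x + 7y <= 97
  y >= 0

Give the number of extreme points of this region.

Pairwise boundary intersections that survive every other constraint:
  (0, 25/2)
  (0, 97/7)
  (47/12, 103/12)
  (193/45, 403/45)

4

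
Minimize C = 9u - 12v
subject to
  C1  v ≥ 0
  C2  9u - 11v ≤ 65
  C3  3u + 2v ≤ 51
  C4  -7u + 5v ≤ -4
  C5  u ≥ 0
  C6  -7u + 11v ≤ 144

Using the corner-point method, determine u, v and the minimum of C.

u = 263/29, v = 345/29, minimum C = -1773/29

Corner points and C = 9u - 12v:
  (65/9, 0) → C = 65
  (4/7, 0) → C = 36/7
  (691/51, 88/17) → C = 1017/17
  (263/29, 345/29) → C = -1773/29

At the optimal vertex, 3u + 2v = 51 and -7u + 5v = -4.
Solving simultaneously gives u = 263/29, v = 345/29.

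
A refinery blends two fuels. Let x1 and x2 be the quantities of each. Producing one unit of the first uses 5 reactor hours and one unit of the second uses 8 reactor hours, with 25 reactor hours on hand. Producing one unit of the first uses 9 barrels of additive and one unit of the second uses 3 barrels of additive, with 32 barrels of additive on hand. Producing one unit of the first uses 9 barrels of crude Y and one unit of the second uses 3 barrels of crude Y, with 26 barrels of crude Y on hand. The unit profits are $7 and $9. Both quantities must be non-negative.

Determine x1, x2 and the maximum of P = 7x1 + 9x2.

x1 = 7/3, x2 = 5/3, maximum P = 94/3

The optimum lies where 5x1 + 8x2 = 25 and 9x1 + 3x2 = 26.
Solving simultaneously gives x1 = 7/3, x2 = 5/3.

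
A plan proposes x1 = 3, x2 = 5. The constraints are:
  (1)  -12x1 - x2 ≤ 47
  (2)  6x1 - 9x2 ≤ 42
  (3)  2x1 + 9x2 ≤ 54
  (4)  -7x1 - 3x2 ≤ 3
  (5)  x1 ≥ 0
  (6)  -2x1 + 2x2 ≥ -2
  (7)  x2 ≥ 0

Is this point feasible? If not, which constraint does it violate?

feasible

(1): -41 ≤ 47 ✓
(2): -27 ≤ 42 ✓
(3): 51 ≤ 54 ✓
(4): -36 ≤ 3 ✓
(5): 3 ≥ 0 ✓
(6): 4 ≥ -2 ✓
(7): 5 ≥ 0 ✓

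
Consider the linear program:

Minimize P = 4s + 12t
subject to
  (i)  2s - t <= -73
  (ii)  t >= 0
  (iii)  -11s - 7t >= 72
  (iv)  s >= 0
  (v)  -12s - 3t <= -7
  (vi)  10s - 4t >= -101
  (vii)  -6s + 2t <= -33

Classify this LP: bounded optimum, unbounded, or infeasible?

infeasible

The boundaries 2s - t = -73 and 10s - 4t = -101 meet at (191/2, 264), but that point violates -11s - 7t ≥ 72. Every candidate vertex is excluded by some other constraint, so the feasible region is empty.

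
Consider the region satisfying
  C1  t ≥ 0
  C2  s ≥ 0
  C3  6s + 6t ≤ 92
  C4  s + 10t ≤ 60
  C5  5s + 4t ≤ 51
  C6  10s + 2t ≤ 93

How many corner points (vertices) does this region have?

5

The feasible vertices (each the meet of two boundaries and inside every other half-plane) are:
  (0, 0)
  (93/10, 0)
  (0, 6)
  (135/23, 249/46)
  (9, 3/2)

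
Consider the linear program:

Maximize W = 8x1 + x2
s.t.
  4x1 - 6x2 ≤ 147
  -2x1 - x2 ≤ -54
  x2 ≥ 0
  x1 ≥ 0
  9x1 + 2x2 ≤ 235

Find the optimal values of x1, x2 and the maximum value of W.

x1 = 127/5, x2 = 16/5, maximum W = 1032/5

Vertices and W = 8x1 + x2:
  (0, 54) → W = 54
  (127/5, 16/5) → W = 1032/5
  (0, 235/2) → W = 235/2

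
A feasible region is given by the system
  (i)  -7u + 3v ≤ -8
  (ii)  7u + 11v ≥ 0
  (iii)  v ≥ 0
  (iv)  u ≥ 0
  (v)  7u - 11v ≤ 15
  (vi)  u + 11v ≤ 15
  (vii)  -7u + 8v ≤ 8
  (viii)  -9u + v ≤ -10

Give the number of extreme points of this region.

4

Intersecting each pair of boundary lines and keeping only the points that satisfy every inequality leaves:
  (8/7, 0)
  (133/80, 97/80)
  (15/7, 0)
  (15/4, 45/44)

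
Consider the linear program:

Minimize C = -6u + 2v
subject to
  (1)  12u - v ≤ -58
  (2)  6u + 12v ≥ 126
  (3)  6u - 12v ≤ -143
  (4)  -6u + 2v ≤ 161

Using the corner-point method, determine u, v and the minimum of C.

u = -19/5, v = 62/5, minimum C = 238/5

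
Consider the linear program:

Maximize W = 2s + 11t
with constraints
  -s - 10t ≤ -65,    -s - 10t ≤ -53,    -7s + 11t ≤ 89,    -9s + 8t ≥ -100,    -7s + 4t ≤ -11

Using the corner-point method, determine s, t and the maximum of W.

s = 1812/43, t = 1501/43, maximum W = 20135/43

Corner points and W = 2s + 11t:
  (760/49, 485/98) → W = 8375/98
  (5, 6) → W = 76
  (1812/43, 1501/43) → W = 20135/43
  (477/49, 100/7) → W = 8654/49

The optimum lies where -7s + 11t = 89 and -9s + 8t = -100.
Solving simultaneously gives s = 1812/43, t = 1501/43.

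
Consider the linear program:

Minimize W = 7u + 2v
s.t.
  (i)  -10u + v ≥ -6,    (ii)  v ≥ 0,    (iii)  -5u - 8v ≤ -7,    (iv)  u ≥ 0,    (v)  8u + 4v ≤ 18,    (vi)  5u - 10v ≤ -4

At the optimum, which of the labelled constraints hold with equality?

(iii) and (iv)

Vertices and W = 7u + 2v:
  (7/8, 11/4) → W = 93/8
  (64/95, 14/19) → W = 588/95
  (0, 7/8) → W = 7/4
  (19/45, 11/18) → W = 188/45
  (0, 9/2) → W = 9

The minimum is at (0, 7/8). Substituting into each constraint, equality holds for (iii) and (iv); the remaining constraints have slack.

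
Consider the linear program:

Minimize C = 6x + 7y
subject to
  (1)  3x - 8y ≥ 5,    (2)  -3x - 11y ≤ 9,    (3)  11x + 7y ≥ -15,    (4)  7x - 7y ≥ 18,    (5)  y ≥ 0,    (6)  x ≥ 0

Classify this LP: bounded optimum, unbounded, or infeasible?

Feasible corners and C = 6x + 7y:
  (109/35, 19/35) → C = 787/35
  (18/7, 0) → C = 108/7
The feasible region has finitely many vertices and no improving ray; the minimum is 108/7 at (18/7, 0).

bounded optimum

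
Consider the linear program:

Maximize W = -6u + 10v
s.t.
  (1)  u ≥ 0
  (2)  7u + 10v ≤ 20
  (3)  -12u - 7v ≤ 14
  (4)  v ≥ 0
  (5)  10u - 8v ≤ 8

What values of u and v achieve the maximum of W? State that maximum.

The binding constraints are u = 0 and 7u + 10v = 20.
Solving simultaneously gives u = 0, v = 2.

u = 0, v = 2, maximum W = 20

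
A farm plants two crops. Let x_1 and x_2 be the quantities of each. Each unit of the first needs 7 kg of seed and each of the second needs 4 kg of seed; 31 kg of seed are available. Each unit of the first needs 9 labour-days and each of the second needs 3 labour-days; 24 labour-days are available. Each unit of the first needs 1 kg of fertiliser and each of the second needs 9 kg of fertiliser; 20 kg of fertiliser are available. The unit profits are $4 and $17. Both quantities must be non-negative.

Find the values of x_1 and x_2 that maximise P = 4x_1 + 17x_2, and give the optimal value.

Vertices and P = 4x_1 + 17x_2:
  (0, 0) → P = 0
  (0, 20/9) → P = 340/9
  (8/3, 0) → P = 32/3
  (2, 2) → P = 42

At the optimal vertex, 9x_1 + 3x_2 = 24 and x_1 + 9x_2 = 20.
Solving simultaneously gives x_1 = 2, x_2 = 2.

x_1 = 2, x_2 = 2, maximum P = 42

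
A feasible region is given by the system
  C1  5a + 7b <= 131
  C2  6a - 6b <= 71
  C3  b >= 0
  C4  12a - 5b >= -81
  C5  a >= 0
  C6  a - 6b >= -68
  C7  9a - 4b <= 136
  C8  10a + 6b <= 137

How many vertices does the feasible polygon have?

Pairwise boundary intersections that survive every other constraint:
  (71/6, 0)
  (13, 7/6)
  (0, 0)
  (0, 34/3)
  (69/11, 817/66)

5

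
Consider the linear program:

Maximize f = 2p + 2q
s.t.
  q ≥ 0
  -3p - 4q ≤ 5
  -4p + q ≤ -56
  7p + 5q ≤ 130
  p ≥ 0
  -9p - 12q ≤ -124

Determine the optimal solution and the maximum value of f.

Extreme points and f = 2p + 2q:
  (14, 0) → f = 28
  (130/7, 0) → f = 260/7
  (410/27, 128/27) → f = 1076/27

p = 410/27, q = 128/27, maximum f = 1076/27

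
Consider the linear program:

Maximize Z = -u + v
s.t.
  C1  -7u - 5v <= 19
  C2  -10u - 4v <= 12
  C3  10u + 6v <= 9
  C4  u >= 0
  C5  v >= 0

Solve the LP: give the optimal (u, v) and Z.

Extreme points and Z = -u + v:
  (0, 3/2) → Z = 3/2
  (9/10, 0) → Z = -9/10
  (0, 0) → Z = 0

The optimum lies where 10u + 6v = 9 and u = 0.
Solving simultaneously gives u = 0, v = 3/2.

u = 0, v = 3/2, maximum Z = 3/2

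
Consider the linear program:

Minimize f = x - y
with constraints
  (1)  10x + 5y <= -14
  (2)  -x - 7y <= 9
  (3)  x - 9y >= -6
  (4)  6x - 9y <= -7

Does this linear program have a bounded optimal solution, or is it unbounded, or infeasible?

Vertices and f = x - y:
  (-156/95, 46/95) → f = -202/95
  (-161/120, -7/60) → f = -49/40
  (-123/16, -3/16) → f = -15/2
  (-130/51, -47/51) → f = -83/51
The feasible region has finitely many vertices and no improving ray; the minimum is -15/2 at (-123/16, -3/16).

bounded optimum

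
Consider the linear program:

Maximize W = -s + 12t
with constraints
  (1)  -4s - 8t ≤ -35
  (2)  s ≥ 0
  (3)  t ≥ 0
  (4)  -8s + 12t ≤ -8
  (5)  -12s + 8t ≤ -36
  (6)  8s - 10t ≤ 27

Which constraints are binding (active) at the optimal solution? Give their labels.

Corner points and W = -s + 12t:
  (71/16, 69/32) → W = 343/16
  (283/52, 43/26) → W = 749/52
  (23/5, 12/5) → W = 121/5
  (61/4, 19/2) → W = 395/4

The maximum is at (61/4, 19/2). Substituting into each constraint, equality holds for (4) and (6); the remaining constraints have slack.

(4) and (6)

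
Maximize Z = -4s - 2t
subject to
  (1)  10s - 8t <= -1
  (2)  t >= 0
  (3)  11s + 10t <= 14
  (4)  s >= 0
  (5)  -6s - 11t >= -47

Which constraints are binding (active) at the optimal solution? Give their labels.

(1) and (4)

Feasible corners and Z = -4s - 2t:
  (51/94, 151/188) → Z = -355/94
  (0, 1/8) → Z = -1/4
  (0, 7/5) → Z = -14/5

The maximum is at (0, 1/8). Substituting into each constraint, equality holds for (1) and (4); the remaining constraints have slack.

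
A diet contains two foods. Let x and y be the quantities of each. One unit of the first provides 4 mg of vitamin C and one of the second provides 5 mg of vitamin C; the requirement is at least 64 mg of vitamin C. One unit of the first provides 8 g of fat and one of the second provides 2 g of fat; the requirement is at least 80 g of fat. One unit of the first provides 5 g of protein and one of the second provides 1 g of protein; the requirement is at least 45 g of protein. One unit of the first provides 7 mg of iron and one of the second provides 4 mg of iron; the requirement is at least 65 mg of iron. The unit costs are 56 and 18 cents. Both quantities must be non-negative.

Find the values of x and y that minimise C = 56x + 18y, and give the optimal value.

x = 17/2, y = 6, minimum C = 584

Extreme points and C = 56x + 18y:
  (0, 45) → C = 810
  (16, 0) → C = 896
  (17/2, 6) → C = 584
  (5, 20) → C = 640
The feasible region is unbounded (it extends along (0, 1), (1, 0)), but C strictly increases along every unbounded feasible direction, so there is no improving ray and the minimum is attained at a vertex.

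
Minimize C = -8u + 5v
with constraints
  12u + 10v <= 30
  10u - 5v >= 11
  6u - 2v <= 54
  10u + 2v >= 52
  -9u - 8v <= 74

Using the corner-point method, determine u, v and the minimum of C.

u = 53/8, v = -57/8, minimum C = -709/8

Feasible corners and C = -8u + 5v:
  (50/7, -39/7) → C = -85
  (115/19, -81/19) → C = -1325/19
  (53/8, -57/8) → C = -709/8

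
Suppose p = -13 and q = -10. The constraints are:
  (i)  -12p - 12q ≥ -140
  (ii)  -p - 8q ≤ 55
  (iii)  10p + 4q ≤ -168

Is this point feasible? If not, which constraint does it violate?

Constraint (ii): -p - 8q = 93, which is not ≤ 55. All other constraints are satisfied.

not feasible — violates (ii)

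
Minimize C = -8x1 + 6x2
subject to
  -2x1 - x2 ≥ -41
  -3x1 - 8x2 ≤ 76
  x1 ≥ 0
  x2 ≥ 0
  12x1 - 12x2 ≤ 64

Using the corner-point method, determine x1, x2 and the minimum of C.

x1 = 139/9, x2 = 91/9, minimum C = -566/9

Extreme points and C = -8x1 + 6x2:
  (0, 41) → C = 246
  (139/9, 91/9) → C = -566/9
  (0, 0) → C = 0
  (16/3, 0) → C = -128/3

The binding constraints are -2x1 - x2 = -41 and 12x1 - 12x2 = 64.
Solving simultaneously gives x1 = 139/9, x2 = 91/9.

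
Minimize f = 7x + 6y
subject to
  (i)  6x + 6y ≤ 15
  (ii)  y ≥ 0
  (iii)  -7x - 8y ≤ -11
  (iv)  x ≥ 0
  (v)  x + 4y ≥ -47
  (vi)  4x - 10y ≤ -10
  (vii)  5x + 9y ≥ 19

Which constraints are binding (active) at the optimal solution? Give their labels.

Corner points and f = 7x + 6y:
  (0, 5/2) → f = 15
  (7/8, 13/8) → f = 127/8
  (0, 19/9) → f = 38/3

The minimum is at (0, 19/9). Substituting into each constraint, equality holds for (iv) and (vii); the remaining constraints have slack.

(iv) and (vii)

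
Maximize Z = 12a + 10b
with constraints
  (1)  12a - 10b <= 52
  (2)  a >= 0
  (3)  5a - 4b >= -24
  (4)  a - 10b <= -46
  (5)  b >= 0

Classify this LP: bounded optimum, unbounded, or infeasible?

unbounded

From the feasible point (98/11, 302/55), moving in the direction (4, 5) keeps every constraint satisfied while Z increases without bound.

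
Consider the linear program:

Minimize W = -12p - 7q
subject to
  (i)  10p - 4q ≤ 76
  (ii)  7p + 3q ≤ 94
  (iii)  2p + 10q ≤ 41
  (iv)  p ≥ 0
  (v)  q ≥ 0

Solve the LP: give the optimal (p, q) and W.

Extreme points and W = -12p - 7q:
  (77/9, 43/18) → W = -2149/18
  (38/5, 0) → W = -456/5
  (0, 41/10) → W = -287/10
  (0, 0) → W = 0

p = 77/9, q = 43/18, minimum W = -2149/18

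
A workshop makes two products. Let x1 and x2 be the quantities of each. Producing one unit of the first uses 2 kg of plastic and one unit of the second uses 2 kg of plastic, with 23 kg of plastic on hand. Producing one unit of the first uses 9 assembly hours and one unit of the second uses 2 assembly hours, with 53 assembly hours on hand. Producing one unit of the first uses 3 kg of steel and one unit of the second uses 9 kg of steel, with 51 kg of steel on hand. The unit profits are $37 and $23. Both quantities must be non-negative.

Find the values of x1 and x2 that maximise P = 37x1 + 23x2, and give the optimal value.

x1 = 5, x2 = 4, maximum P = 277

Corner points and P = 37x1 + 23x2:
  (0, 0) → P = 0
  (0, 17/3) → P = 391/3
  (53/9, 0) → P = 1961/9
  (5, 4) → P = 277

The optimum lies where 9x1 + 2x2 = 53 and 3x1 + 9x2 = 51.
Solving simultaneously gives x1 = 5, x2 = 4.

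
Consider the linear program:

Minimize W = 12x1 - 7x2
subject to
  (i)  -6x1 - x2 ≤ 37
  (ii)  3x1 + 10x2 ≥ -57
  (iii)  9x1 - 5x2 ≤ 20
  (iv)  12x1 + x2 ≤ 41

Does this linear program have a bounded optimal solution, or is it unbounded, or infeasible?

unbounded

From the feasible point (-313/57, -77/19), moving in the direction (-1, 12) keeps every constraint satisfied while W decreases without bound.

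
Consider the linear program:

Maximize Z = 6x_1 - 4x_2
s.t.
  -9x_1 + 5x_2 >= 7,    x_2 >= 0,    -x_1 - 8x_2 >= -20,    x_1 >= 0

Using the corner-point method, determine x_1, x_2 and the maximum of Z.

x_1 = 0, x_2 = 7/5, maximum Z = -28/5

Vertices and Z = 6x_1 - 4x_2:
  (4/7, 17/7) → Z = -44/7
  (0, 7/5) → Z = -28/5
  (0, 5/2) → Z = -10

At the optimal vertex, -9x_1 + 5x_2 = 7 and x_1 = 0.
Solving simultaneously gives x_1 = 0, x_2 = 7/5.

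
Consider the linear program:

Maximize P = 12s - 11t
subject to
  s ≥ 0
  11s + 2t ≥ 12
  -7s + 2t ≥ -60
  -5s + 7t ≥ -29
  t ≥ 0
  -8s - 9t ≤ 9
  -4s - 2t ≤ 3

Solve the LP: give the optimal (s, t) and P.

Feasible corners and P = 12s - 11t:
  (0, 6) → P = -66
  (12/11, 0) → P = 144/11
  (362/39, 97/39) → P = 3277/39
  (29/5, 0) → P = 348/5
The feasible region is unbounded (it extends along (0, 1), (2, 7)), but P strictly decreases along every unbounded feasible direction, so there is no improving ray and the maximum is attained at a vertex.

s = 362/39, t = 97/39, maximum P = 3277/39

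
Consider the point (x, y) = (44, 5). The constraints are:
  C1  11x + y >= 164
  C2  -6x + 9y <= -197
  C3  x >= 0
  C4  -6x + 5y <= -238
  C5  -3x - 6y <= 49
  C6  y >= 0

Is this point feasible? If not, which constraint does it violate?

C1: 489 ≥ 164 ✓
C2: -219 ≤ -197 ✓
C3: 44 ≥ 0 ✓
C4: -239 ≤ -238 ✓
C5: -162 ≤ 49 ✓
C6: 5 ≥ 0 ✓

feasible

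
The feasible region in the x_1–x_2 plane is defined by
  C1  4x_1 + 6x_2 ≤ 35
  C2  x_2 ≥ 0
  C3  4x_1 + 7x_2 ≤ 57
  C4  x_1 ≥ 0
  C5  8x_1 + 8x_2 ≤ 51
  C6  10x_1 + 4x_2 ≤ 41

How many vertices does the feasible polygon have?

Of the 15 pairwise boundary intersections, those satisfying every inequality are:
  (0, 35/6)
  (13/8, 19/4)
  (0, 0)
  (41/10, 0)
  (31/12, 91/24)

5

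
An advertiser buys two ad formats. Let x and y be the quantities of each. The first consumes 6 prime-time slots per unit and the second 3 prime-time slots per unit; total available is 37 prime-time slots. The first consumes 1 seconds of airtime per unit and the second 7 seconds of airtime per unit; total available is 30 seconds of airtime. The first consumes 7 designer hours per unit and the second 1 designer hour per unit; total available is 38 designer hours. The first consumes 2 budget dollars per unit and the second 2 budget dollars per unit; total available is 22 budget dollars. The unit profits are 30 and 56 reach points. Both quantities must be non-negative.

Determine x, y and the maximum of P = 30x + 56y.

x = 13/3, y = 11/3, maximum P = 1006/3

Feasible corners and P = 30x + 56y:
  (0, 0) → P = 0
  (0, 30/7) → P = 240
  (38/7, 0) → P = 1140/7
  (13/3, 11/3) → P = 1006/3
  (77/15, 31/15) → P = 4046/15

At the optimal vertex, 6x + 3y = 37 and x + 7y = 30.
Solving simultaneously gives x = 13/3, y = 11/3.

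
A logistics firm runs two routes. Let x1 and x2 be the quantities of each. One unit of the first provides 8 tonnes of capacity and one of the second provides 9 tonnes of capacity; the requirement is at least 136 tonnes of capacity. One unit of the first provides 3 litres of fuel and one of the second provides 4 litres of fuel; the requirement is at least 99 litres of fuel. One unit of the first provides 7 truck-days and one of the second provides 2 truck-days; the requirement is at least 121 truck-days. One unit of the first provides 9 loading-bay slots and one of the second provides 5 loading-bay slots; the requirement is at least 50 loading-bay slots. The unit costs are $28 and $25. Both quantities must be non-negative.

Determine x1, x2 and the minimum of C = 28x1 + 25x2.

Vertices and C = 28x1 + 25x2:
  (0, 121/2) → C = 3025/2
  (33, 0) → C = 924
  (13, 15) → C = 739
The feasible region is unbounded (it extends along (0, 1), (1, 0)), but C strictly increases along every unbounded feasible direction, so there is no improving ray and the minimum is attained at a vertex.

x1 = 13, x2 = 15, minimum C = 739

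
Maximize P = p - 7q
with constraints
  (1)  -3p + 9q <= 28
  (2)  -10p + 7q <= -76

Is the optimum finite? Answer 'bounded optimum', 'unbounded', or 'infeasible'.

unbounded

From the feasible point (880/69, 508/69), moving in the direction (-7, -10) keeps every constraint satisfied while P increases without bound.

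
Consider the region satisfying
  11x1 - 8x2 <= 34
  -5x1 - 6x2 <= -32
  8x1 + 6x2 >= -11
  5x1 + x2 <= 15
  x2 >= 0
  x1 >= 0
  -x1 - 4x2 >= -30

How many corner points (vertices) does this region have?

Of the 21 pairwise boundary intersections, those satisfying every inequality are:
  (58/25, 17/5)
  (0, 16/3)
  (30/19, 135/19)
  (0, 15/2)

4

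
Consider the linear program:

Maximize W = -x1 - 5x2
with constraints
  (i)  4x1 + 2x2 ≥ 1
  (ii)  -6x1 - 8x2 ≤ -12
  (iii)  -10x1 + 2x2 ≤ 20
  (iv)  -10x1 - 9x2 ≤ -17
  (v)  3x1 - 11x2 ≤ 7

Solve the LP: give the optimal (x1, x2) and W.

x1 = 94/45, x2 = -1/15, maximum W = -79/45

Extreme points and W = -x1 - 5x2:
  (14/13, 9/13) → W = -59/13
  (94/45, -1/15) → W = -79/45
  (-73/55, 37/11) → W = -852/55
The feasible region is unbounded (it extends along (1, 5), (11, 3)), but W strictly decreases along every unbounded feasible direction, so there is no improving ray and the maximum is attained at a vertex.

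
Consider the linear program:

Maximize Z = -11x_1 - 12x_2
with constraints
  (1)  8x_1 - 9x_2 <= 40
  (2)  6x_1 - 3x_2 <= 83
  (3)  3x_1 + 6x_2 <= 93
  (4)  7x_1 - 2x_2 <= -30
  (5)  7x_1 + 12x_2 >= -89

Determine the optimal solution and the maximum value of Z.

Corner points and Z = -11x_1 - 12x_2:
  (1/8, 247/16) → Z = -1493/8
  (-275, 153) → Z = 1189
  (-269/49, -59/14) → Z = 5437/49

At the optimal vertex, 3x_1 + 6x_2 = 93 and 7x_1 + 12x_2 = -89.
Solving simultaneously gives x_1 = -275, x_2 = 153.

x_1 = -275, x_2 = 153, maximum Z = 1189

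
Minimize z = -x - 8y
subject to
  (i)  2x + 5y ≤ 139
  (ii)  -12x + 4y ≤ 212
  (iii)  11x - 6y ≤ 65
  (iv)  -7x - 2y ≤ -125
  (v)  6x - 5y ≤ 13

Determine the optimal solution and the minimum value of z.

Vertices and z = -x - 8y:
  (1159/67, 1399/67) → z = -12351/67
  (347/31, 723/31) → z = -6131/31
  (55/4, 115/8) → z = -515/4

At the optimal vertex, 2x + 5y = 139 and -7x - 2y = -125.
Solving simultaneously gives x = 347/31, y = 723/31.

x = 347/31, y = 723/31, minimum z = -6131/31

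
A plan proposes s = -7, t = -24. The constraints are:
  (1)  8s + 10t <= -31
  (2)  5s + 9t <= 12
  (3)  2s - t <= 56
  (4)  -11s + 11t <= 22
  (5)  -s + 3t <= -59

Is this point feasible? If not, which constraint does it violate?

feasible

(1): -296 ≤ -31 ✓
(2): -251 ≤ 12 ✓
(3): 10 ≤ 56 ✓
(4): -187 ≤ 22 ✓
(5): -65 ≤ -59 ✓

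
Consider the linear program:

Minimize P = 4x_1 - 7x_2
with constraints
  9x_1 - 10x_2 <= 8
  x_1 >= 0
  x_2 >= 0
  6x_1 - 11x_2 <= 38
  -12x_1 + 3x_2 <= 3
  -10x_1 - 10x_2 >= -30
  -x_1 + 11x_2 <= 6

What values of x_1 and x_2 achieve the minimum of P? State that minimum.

Vertices and P = 4x_1 - 7x_2:
  (8/9, 0) → P = 32/9
  (148/89, 62/89) → P = 158/89
  (0, 0) → P = 0
  (0, 6/11) → P = -42/11

x_1 = 0, x_2 = 6/11, minimum P = -42/11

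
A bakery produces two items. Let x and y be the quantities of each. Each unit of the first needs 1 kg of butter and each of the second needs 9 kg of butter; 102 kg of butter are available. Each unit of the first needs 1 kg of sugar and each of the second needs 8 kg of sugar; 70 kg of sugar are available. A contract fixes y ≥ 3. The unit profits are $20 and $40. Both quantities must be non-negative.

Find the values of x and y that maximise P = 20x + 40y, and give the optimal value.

Extreme points and P = 20x + 40y:
  (0, 35/4) → P = 350
  (0, 3) → P = 120
  (46, 3) → P = 1040

At the optimal vertex, x + 8y = 70 and y = 3.
Solving simultaneously gives x = 46, y = 3.

x = 46, y = 3, maximum P = 1040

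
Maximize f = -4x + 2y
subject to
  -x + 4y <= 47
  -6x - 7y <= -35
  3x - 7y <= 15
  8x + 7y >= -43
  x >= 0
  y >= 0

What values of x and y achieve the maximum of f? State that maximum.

x = 0, y = 47/4, maximum f = 47/2

Vertices and f = -4x + 2y:
  (389/5, 156/5) → f = -1244/5
  (0, 47/4) → f = 47/2
  (50/9, 5/21) → f = -1370/63
  (0, 5) → f = 10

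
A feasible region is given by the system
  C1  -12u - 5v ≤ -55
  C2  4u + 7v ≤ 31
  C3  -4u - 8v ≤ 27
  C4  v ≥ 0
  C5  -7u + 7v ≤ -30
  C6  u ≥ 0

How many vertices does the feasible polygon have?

The feasible vertices (each the meet of two boundaries and inside every other half-plane) are:
  (55/12, 0)
  (535/119, 25/119)
  (31/4, 0)
  (61/11, 97/77)

4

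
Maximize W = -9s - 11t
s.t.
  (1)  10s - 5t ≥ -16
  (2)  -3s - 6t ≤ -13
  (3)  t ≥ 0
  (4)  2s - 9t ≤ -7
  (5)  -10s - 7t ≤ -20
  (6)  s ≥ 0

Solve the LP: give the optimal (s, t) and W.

s = 29/39, t = 70/39, maximum W = -1031/39

Extreme points and W = -9s - 11t:
  (0, 16/5) → W = -176/5
  (25/13, 47/39) → W = -1192/39
  (29/39, 70/39) → W = -1031/39
  (0, 20/7) → W = -220/7
The feasible region is unbounded (it extends along (9, 2), (1, 2)), but W strictly decreases along every unbounded feasible direction, so there is no improving ray and the maximum is attained at a vertex.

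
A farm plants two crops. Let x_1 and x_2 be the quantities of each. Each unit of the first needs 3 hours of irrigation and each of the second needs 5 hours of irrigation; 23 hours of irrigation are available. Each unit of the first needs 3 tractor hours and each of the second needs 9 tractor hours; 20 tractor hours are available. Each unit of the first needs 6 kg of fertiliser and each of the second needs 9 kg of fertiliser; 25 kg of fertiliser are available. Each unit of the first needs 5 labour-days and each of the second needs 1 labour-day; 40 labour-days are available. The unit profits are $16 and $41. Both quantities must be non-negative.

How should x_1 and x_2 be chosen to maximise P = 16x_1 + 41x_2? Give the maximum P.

x_1 = 5/3, x_2 = 5/3, maximum P = 95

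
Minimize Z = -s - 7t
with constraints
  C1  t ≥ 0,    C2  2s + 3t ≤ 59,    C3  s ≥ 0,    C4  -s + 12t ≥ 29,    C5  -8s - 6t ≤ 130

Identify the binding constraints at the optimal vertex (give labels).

C2 and C3

Feasible corners and Z = -s - 7t:
  (0, 59/3) → Z = -413/3
  (23, 13/3) → Z = -160/3
  (0, 29/12) → Z = -203/12

The minimum is at (0, 59/3). Substituting into each constraint, equality holds for C2 and C3; the remaining constraints have slack.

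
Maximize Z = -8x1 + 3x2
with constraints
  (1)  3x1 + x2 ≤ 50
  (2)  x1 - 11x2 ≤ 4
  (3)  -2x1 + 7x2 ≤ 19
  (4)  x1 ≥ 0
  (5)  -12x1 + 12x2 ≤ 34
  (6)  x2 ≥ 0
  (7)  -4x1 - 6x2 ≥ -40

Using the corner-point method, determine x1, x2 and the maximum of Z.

x1 = 0, x2 = 19/7, maximum Z = 57/7

Corner points and Z = -8x1 + 3x2:
  (4, 0) → Z = -32
  (232/25, 12/25) → Z = -364/5
  (0, 19/7) → Z = 57/7
  (83/20, 39/10) → Z = -43/2
  (0, 0) → Z = 0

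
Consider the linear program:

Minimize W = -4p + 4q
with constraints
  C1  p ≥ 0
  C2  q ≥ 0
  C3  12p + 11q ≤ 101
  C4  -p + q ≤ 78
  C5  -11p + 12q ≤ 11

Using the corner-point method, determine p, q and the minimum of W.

p = 101/12, q = 0, minimum W = -101/3

Corner points and W = -4p + 4q:
  (0, 0) → W = 0
  (0, 11/12) → W = 11/3
  (101/12, 0) → W = -101/3
  (1091/265, 1243/265) → W = 608/265

At the optimal vertex, q = 0 and 12p + 11q = 101.
Solving simultaneously gives p = 101/12, q = 0.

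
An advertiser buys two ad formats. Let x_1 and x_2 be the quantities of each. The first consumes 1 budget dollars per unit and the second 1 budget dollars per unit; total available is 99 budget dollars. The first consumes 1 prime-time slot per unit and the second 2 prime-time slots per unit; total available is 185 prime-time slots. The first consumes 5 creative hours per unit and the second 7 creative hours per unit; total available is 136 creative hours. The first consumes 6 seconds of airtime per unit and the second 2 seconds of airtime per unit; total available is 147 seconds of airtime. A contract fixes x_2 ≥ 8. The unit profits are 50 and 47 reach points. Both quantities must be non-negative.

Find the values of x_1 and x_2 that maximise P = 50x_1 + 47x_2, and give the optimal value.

Vertices and P = 50x_1 + 47x_2:
  (0, 136/7) → P = 6392/7
  (0, 8) → P = 376
  (16, 8) → P = 1176

At the optimal vertex, 5x_1 + 7x_2 = 136 and x_2 = 8.
Solving simultaneously gives x_1 = 16, x_2 = 8.

x_1 = 16, x_2 = 8, maximum P = 1176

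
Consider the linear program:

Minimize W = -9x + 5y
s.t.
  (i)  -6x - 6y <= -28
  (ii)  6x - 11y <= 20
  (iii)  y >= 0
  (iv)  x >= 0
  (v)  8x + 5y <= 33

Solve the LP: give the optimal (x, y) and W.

x = 29/9, y = 13/9, minimum W = -196/9

Feasible corners and W = -9x + 5y:
  (0, 14/3) → W = 70/3
  (29/9, 13/9) → W = -196/9
  (0, 33/5) → W = 33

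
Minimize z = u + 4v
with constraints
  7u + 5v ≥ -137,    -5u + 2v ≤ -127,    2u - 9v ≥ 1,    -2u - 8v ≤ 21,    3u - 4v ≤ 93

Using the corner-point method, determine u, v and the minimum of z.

Corner points and z = u + 4v:
  (1141/41, 249/41) → z = 2137/41
  (23, -6) → z = -1
  (833/19, 183/19) → z = 1565/19

At the optimal vertex, -5u + 2v = -127 and 3u - 4v = 93.
Solving simultaneously gives u = 23, v = -6.

u = 23, v = -6, minimum z = -1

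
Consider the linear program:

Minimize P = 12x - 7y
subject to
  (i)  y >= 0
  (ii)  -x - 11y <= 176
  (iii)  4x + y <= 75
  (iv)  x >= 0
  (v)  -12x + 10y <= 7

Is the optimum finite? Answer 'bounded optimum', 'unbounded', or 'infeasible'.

Vertices and P = 12x - 7y:
  (75/4, 0) → P = 225
  (0, 0) → P = 0
  (743/52, 232/13) → P = 605/13
  (0, 7/10) → P = -49/10
The feasible region has finitely many vertices and no improving ray; the minimum is -49/10 at (0, 7/10).

bounded optimum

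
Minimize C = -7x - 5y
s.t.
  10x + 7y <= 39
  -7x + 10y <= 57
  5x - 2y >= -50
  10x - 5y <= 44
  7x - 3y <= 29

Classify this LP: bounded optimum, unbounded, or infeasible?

bounded optimum

Feasible corners and C = -7x - 5y:
  (-9/149, 843/149) → C = -4152/149
  (320/79, -17/79) → C = -2155/79
  (-193/18, -65/36) → C = 1009/12
  (-338/5, -144) → C = 5966/5
  (13/5, -18/5) → C = -1/5
The feasible region has finitely many vertices and no improving ray; the minimum is -4152/149 at (-9/149, 843/149).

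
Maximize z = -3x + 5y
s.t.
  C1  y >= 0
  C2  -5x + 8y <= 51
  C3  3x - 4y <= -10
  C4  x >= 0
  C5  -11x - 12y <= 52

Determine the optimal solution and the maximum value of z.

Vertices and z = -3x + 5y:
  (31, 103/4) → z = 143/4
  (0, 51/8) → z = 255/8
  (0, 5/2) → z = 25/2

The optimum lies where -5x + 8y = 51 and 3x - 4y = -10.
Solving simultaneously gives x = 31, y = 103/4.

x = 31, y = 103/4, maximum z = 143/4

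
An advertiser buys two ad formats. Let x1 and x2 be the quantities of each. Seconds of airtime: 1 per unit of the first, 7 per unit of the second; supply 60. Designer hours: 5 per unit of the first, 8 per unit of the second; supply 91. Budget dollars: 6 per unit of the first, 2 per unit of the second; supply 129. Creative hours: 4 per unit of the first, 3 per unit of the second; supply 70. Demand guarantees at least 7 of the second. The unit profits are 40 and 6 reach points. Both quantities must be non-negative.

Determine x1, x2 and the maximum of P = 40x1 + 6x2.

Extreme points and P = 40x1 + 6x2:
  (0, 60/7) → P = 360/7
  (0, 7) → P = 42
  (157/27, 209/27) → P = 7534/27
  (7, 7) → P = 322

The binding constraints are 5x1 + 8x2 = 91 and x2 = 7.
Solving simultaneously gives x1 = 7, x2 = 7.

x1 = 7, x2 = 7, maximum P = 322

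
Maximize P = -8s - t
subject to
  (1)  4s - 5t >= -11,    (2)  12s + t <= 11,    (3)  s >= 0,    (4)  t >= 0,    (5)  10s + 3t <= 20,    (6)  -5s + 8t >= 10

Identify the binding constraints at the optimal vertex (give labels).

Extreme points and P = -8s - t:
  (11/16, 11/4) → P = -33/4
  (0, 11/5) → P = -11/5
  (78/101, 175/101) → P = -799/101
  (0, 5/4) → P = -5/4

The maximum is at (0, 5/4). Substituting into each constraint, equality holds for (3) and (6); the remaining constraints have slack.

(3) and (6)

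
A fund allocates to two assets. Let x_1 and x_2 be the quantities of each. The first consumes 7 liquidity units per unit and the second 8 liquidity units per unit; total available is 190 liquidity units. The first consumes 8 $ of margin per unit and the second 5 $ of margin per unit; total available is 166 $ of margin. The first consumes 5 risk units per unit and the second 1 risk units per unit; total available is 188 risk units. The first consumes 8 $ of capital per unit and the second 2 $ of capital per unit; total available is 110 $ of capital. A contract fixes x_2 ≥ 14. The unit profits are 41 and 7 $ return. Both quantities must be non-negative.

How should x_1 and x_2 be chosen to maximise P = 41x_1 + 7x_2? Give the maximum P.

Vertices and P = 41x_1 + 7x_2:
  (0, 95/4) → P = 665/4
  (0, 14) → P = 98
  (10, 15) → P = 515
  (41/4, 14) → P = 2073/4

At the optimal vertex, 8x_1 + 2x_2 = 110 and x_2 = 14.
Solving simultaneously gives x_1 = 41/4, x_2 = 14.

x_1 = 41/4, x_2 = 14, maximum P = 2073/4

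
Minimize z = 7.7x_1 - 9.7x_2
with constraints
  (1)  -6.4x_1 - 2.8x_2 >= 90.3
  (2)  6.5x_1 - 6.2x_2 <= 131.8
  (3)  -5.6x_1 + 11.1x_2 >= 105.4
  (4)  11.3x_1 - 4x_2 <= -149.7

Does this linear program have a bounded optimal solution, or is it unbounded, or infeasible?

From the feasible point (-129745/8672, 2111/1084), moving in the direction (-11.1, -5.6) keeps every constraint satisfied while z decreases without bound.

unbounded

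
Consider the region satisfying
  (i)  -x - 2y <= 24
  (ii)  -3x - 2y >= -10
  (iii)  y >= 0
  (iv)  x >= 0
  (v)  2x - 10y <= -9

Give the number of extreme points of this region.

Intersecting each pair of boundary lines and keeping only the points that satisfy every inequality leaves:
  (0, 5)
  (41/17, 47/34)
  (0, 9/10)

3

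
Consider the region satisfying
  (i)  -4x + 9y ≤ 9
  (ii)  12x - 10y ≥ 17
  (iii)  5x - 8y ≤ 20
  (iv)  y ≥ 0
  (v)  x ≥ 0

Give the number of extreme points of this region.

4

The feasible vertices (each the meet of two boundaries and inside every other half-plane) are:
  (243/68, 44/17)
  (252/13, 125/13)
  (17/12, 0)
  (4, 0)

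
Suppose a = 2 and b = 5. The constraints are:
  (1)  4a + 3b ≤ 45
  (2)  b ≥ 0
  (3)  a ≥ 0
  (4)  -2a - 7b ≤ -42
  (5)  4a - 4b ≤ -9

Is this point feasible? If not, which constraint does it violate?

not feasible — violates (4)

Constraint (4): -2a - 7b = -39, which is not ≤ -42. All other constraints are satisfied.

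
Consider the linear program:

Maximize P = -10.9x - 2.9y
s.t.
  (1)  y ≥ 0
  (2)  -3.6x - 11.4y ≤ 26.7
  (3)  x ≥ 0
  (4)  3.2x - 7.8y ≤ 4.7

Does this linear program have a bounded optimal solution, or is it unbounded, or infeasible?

bounded optimum

Feasible corners and P = -10.9x - 2.9y:
  (0, 0) → P = 0
  (1.46875, 0) → P = -16.009375
The feasible region has finitely many vertices and no improving ray; the maximum is 0 at (0, 0).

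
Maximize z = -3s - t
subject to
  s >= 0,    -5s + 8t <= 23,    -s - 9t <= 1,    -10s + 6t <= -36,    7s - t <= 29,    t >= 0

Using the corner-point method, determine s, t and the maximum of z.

Feasible corners and z = -3s - t:
  (69/16, 19/16) → z = -113/8
  (18/5, 0) → z = -54/5
  (29/7, 0) → z = -87/7

s = 18/5, t = 0, maximum z = -54/5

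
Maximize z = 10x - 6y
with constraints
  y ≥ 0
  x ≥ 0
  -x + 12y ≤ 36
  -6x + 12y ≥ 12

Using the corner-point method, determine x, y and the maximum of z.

x = 24/5, y = 17/5, maximum z = 138/5

Extreme points and z = 10x - 6y:
  (0, 3) → z = -18
  (0, 1) → z = -6
  (24/5, 17/5) → z = 138/5

The optimum lies where -x + 12y = 36 and -6x + 12y = 12.
Solving simultaneously gives x = 24/5, y = 17/5.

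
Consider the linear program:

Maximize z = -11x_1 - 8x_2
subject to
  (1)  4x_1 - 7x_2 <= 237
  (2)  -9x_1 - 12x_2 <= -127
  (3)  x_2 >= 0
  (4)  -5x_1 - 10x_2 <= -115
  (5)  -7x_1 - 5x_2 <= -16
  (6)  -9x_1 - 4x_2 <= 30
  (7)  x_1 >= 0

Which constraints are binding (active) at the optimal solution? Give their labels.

(4) and (7)

Corner points and z = -11x_1 - 8x_2:
  (237/4, 0) → z = -2607/4
  (23, 0) → z = -253
  (0, 23/2) → z = -92
The feasible region is unbounded (it extends along (0, 1), (7, 4)), but z strictly decreases along every unbounded feasible direction, so there is no improving ray and the maximum is attained at a vertex.

The maximum is at (0, 23/2). Substituting into each constraint, equality holds for (4) and (7); the remaining constraints have slack.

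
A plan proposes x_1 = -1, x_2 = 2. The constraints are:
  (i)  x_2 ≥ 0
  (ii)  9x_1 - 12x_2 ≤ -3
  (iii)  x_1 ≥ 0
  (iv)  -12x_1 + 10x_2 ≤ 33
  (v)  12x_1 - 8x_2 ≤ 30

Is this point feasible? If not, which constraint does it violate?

not feasible — violates (iii)

Constraint (iii): x_1 = -1, which is not ≥ 0. All other constraints are satisfied.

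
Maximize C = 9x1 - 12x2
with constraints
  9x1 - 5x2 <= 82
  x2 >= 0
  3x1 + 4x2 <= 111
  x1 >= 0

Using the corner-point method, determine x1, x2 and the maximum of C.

Vertices and C = 9x1 - 12x2:
  (82/9, 0) → C = 82
  (883/51, 251/17) → C = -363/17
  (0, 0) → C = 0
  (0, 111/4) → C = -333

At the optimal vertex, 9x1 - 5x2 = 82 and x2 = 0.
Solving simultaneously gives x1 = 82/9, x2 = 0.

x1 = 82/9, x2 = 0, maximum C = 82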